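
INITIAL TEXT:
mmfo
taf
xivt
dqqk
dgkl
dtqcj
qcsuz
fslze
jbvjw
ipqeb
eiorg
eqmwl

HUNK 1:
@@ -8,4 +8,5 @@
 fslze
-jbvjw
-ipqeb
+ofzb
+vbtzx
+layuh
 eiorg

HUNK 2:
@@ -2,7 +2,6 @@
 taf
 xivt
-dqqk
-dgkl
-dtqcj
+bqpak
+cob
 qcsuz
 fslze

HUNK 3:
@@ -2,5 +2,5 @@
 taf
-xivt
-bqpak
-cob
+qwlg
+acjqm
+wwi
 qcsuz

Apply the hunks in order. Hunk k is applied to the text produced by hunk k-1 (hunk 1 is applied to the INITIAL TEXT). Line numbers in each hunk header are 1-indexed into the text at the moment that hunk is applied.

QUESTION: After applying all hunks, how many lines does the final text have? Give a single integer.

Hunk 1: at line 8 remove [jbvjw,ipqeb] add [ofzb,vbtzx,layuh] -> 13 lines: mmfo taf xivt dqqk dgkl dtqcj qcsuz fslze ofzb vbtzx layuh eiorg eqmwl
Hunk 2: at line 2 remove [dqqk,dgkl,dtqcj] add [bqpak,cob] -> 12 lines: mmfo taf xivt bqpak cob qcsuz fslze ofzb vbtzx layuh eiorg eqmwl
Hunk 3: at line 2 remove [xivt,bqpak,cob] add [qwlg,acjqm,wwi] -> 12 lines: mmfo taf qwlg acjqm wwi qcsuz fslze ofzb vbtzx layuh eiorg eqmwl
Final line count: 12

Answer: 12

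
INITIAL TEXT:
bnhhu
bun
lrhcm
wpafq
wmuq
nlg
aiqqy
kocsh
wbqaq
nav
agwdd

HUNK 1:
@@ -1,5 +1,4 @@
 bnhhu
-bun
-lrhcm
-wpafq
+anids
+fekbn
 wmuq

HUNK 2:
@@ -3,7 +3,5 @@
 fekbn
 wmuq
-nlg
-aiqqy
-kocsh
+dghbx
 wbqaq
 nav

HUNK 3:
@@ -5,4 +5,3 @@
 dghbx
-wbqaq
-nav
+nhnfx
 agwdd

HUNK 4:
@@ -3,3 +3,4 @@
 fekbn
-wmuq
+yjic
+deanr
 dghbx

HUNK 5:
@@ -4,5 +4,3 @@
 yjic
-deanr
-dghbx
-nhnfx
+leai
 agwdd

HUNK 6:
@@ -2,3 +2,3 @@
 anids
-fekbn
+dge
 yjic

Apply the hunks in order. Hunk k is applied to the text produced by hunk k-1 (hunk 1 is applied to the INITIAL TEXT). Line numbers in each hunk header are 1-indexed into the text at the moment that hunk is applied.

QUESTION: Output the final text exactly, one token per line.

Hunk 1: at line 1 remove [bun,lrhcm,wpafq] add [anids,fekbn] -> 10 lines: bnhhu anids fekbn wmuq nlg aiqqy kocsh wbqaq nav agwdd
Hunk 2: at line 3 remove [nlg,aiqqy,kocsh] add [dghbx] -> 8 lines: bnhhu anids fekbn wmuq dghbx wbqaq nav agwdd
Hunk 3: at line 5 remove [wbqaq,nav] add [nhnfx] -> 7 lines: bnhhu anids fekbn wmuq dghbx nhnfx agwdd
Hunk 4: at line 3 remove [wmuq] add [yjic,deanr] -> 8 lines: bnhhu anids fekbn yjic deanr dghbx nhnfx agwdd
Hunk 5: at line 4 remove [deanr,dghbx,nhnfx] add [leai] -> 6 lines: bnhhu anids fekbn yjic leai agwdd
Hunk 6: at line 2 remove [fekbn] add [dge] -> 6 lines: bnhhu anids dge yjic leai agwdd

Answer: bnhhu
anids
dge
yjic
leai
agwdd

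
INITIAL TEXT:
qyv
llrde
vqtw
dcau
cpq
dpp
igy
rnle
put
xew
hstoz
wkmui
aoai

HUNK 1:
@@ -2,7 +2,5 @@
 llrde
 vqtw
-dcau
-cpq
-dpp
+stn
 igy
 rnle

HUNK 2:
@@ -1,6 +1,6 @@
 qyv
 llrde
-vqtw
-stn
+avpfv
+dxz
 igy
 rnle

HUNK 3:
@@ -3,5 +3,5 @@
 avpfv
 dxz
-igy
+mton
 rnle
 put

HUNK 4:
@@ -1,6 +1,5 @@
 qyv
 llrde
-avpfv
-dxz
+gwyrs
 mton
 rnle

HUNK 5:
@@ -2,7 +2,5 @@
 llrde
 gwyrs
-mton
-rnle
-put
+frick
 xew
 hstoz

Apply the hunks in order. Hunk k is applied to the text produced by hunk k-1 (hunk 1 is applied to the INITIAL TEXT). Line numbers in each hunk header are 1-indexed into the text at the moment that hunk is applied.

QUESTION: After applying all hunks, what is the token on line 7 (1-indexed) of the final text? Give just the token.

Hunk 1: at line 2 remove [dcau,cpq,dpp] add [stn] -> 11 lines: qyv llrde vqtw stn igy rnle put xew hstoz wkmui aoai
Hunk 2: at line 1 remove [vqtw,stn] add [avpfv,dxz] -> 11 lines: qyv llrde avpfv dxz igy rnle put xew hstoz wkmui aoai
Hunk 3: at line 3 remove [igy] add [mton] -> 11 lines: qyv llrde avpfv dxz mton rnle put xew hstoz wkmui aoai
Hunk 4: at line 1 remove [avpfv,dxz] add [gwyrs] -> 10 lines: qyv llrde gwyrs mton rnle put xew hstoz wkmui aoai
Hunk 5: at line 2 remove [mton,rnle,put] add [frick] -> 8 lines: qyv llrde gwyrs frick xew hstoz wkmui aoai
Final line 7: wkmui

Answer: wkmui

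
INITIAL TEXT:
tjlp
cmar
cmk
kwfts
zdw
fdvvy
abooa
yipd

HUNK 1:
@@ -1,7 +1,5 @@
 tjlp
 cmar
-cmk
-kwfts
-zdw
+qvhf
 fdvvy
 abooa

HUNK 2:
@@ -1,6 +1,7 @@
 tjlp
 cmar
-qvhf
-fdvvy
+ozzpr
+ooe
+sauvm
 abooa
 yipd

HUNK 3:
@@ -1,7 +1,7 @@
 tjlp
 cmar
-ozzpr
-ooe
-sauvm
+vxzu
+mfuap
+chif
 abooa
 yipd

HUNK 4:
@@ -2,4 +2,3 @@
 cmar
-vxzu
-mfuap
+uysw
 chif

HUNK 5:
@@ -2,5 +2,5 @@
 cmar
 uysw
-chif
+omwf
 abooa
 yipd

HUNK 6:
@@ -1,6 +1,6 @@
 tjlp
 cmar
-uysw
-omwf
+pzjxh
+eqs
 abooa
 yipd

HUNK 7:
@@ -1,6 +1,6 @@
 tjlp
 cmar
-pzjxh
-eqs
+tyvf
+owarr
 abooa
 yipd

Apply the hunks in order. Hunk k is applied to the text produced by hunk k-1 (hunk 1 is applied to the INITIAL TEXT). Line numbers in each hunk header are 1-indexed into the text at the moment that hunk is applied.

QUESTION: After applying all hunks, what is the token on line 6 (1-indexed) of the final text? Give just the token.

Hunk 1: at line 1 remove [cmk,kwfts,zdw] add [qvhf] -> 6 lines: tjlp cmar qvhf fdvvy abooa yipd
Hunk 2: at line 1 remove [qvhf,fdvvy] add [ozzpr,ooe,sauvm] -> 7 lines: tjlp cmar ozzpr ooe sauvm abooa yipd
Hunk 3: at line 1 remove [ozzpr,ooe,sauvm] add [vxzu,mfuap,chif] -> 7 lines: tjlp cmar vxzu mfuap chif abooa yipd
Hunk 4: at line 2 remove [vxzu,mfuap] add [uysw] -> 6 lines: tjlp cmar uysw chif abooa yipd
Hunk 5: at line 2 remove [chif] add [omwf] -> 6 lines: tjlp cmar uysw omwf abooa yipd
Hunk 6: at line 1 remove [uysw,omwf] add [pzjxh,eqs] -> 6 lines: tjlp cmar pzjxh eqs abooa yipd
Hunk 7: at line 1 remove [pzjxh,eqs] add [tyvf,owarr] -> 6 lines: tjlp cmar tyvf owarr abooa yipd
Final line 6: yipd

Answer: yipd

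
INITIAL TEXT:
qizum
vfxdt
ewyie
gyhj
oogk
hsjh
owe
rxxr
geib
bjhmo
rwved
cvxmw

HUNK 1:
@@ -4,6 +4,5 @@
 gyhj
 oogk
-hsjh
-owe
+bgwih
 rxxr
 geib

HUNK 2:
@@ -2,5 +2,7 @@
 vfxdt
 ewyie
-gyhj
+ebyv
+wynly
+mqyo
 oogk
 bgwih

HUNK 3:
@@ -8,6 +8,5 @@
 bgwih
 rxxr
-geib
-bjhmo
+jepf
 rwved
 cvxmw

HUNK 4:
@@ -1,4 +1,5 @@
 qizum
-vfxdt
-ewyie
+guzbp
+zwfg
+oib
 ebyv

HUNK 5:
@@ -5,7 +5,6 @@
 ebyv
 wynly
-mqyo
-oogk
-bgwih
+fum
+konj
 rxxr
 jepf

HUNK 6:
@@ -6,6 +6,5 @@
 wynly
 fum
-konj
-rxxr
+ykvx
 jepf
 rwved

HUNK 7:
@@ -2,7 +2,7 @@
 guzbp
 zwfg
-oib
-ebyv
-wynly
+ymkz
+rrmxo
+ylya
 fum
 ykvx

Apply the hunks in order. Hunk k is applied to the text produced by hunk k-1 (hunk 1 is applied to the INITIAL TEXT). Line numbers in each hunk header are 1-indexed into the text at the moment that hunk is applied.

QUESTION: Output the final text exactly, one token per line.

Answer: qizum
guzbp
zwfg
ymkz
rrmxo
ylya
fum
ykvx
jepf
rwved
cvxmw

Derivation:
Hunk 1: at line 4 remove [hsjh,owe] add [bgwih] -> 11 lines: qizum vfxdt ewyie gyhj oogk bgwih rxxr geib bjhmo rwved cvxmw
Hunk 2: at line 2 remove [gyhj] add [ebyv,wynly,mqyo] -> 13 lines: qizum vfxdt ewyie ebyv wynly mqyo oogk bgwih rxxr geib bjhmo rwved cvxmw
Hunk 3: at line 8 remove [geib,bjhmo] add [jepf] -> 12 lines: qizum vfxdt ewyie ebyv wynly mqyo oogk bgwih rxxr jepf rwved cvxmw
Hunk 4: at line 1 remove [vfxdt,ewyie] add [guzbp,zwfg,oib] -> 13 lines: qizum guzbp zwfg oib ebyv wynly mqyo oogk bgwih rxxr jepf rwved cvxmw
Hunk 5: at line 5 remove [mqyo,oogk,bgwih] add [fum,konj] -> 12 lines: qizum guzbp zwfg oib ebyv wynly fum konj rxxr jepf rwved cvxmw
Hunk 6: at line 6 remove [konj,rxxr] add [ykvx] -> 11 lines: qizum guzbp zwfg oib ebyv wynly fum ykvx jepf rwved cvxmw
Hunk 7: at line 2 remove [oib,ebyv,wynly] add [ymkz,rrmxo,ylya] -> 11 lines: qizum guzbp zwfg ymkz rrmxo ylya fum ykvx jepf rwved cvxmw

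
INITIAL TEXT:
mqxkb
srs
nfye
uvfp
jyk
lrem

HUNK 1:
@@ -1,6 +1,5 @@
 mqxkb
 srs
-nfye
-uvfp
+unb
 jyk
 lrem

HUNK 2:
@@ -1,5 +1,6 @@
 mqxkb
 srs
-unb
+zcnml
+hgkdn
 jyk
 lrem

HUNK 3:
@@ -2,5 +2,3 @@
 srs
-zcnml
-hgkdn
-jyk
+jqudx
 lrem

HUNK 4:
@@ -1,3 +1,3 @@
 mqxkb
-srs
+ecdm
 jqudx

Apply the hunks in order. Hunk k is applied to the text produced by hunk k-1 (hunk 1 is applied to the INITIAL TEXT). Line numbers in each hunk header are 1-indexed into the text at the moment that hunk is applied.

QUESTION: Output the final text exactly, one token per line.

Answer: mqxkb
ecdm
jqudx
lrem

Derivation:
Hunk 1: at line 1 remove [nfye,uvfp] add [unb] -> 5 lines: mqxkb srs unb jyk lrem
Hunk 2: at line 1 remove [unb] add [zcnml,hgkdn] -> 6 lines: mqxkb srs zcnml hgkdn jyk lrem
Hunk 3: at line 2 remove [zcnml,hgkdn,jyk] add [jqudx] -> 4 lines: mqxkb srs jqudx lrem
Hunk 4: at line 1 remove [srs] add [ecdm] -> 4 lines: mqxkb ecdm jqudx lrem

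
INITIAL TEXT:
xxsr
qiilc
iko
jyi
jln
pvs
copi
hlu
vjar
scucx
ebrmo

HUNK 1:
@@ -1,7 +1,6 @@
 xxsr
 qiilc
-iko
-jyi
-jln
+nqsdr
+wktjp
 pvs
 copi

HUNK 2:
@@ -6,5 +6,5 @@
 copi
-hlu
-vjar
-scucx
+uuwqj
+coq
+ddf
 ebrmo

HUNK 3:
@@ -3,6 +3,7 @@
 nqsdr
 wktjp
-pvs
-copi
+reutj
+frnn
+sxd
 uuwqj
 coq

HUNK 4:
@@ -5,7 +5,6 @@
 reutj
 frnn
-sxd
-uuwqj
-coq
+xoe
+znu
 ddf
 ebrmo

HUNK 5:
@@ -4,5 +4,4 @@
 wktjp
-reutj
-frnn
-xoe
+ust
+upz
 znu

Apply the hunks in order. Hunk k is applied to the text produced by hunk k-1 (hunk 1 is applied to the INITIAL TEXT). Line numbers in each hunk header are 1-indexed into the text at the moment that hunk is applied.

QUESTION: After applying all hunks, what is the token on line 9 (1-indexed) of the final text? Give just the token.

Hunk 1: at line 1 remove [iko,jyi,jln] add [nqsdr,wktjp] -> 10 lines: xxsr qiilc nqsdr wktjp pvs copi hlu vjar scucx ebrmo
Hunk 2: at line 6 remove [hlu,vjar,scucx] add [uuwqj,coq,ddf] -> 10 lines: xxsr qiilc nqsdr wktjp pvs copi uuwqj coq ddf ebrmo
Hunk 3: at line 3 remove [pvs,copi] add [reutj,frnn,sxd] -> 11 lines: xxsr qiilc nqsdr wktjp reutj frnn sxd uuwqj coq ddf ebrmo
Hunk 4: at line 5 remove [sxd,uuwqj,coq] add [xoe,znu] -> 10 lines: xxsr qiilc nqsdr wktjp reutj frnn xoe znu ddf ebrmo
Hunk 5: at line 4 remove [reutj,frnn,xoe] add [ust,upz] -> 9 lines: xxsr qiilc nqsdr wktjp ust upz znu ddf ebrmo
Final line 9: ebrmo

Answer: ebrmo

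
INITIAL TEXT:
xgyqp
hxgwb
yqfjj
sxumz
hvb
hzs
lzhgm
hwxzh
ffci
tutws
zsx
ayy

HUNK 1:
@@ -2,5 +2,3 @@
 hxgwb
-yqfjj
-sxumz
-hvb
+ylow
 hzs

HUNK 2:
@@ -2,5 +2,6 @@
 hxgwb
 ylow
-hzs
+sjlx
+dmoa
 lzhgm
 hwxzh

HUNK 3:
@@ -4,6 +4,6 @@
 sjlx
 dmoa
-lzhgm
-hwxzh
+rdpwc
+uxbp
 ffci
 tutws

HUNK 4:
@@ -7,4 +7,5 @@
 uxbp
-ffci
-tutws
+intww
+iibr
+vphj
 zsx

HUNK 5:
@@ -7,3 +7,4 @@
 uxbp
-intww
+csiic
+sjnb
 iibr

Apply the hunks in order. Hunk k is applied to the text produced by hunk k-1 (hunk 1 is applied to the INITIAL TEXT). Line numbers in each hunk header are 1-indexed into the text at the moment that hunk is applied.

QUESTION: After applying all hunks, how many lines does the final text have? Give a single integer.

Answer: 13

Derivation:
Hunk 1: at line 2 remove [yqfjj,sxumz,hvb] add [ylow] -> 10 lines: xgyqp hxgwb ylow hzs lzhgm hwxzh ffci tutws zsx ayy
Hunk 2: at line 2 remove [hzs] add [sjlx,dmoa] -> 11 lines: xgyqp hxgwb ylow sjlx dmoa lzhgm hwxzh ffci tutws zsx ayy
Hunk 3: at line 4 remove [lzhgm,hwxzh] add [rdpwc,uxbp] -> 11 lines: xgyqp hxgwb ylow sjlx dmoa rdpwc uxbp ffci tutws zsx ayy
Hunk 4: at line 7 remove [ffci,tutws] add [intww,iibr,vphj] -> 12 lines: xgyqp hxgwb ylow sjlx dmoa rdpwc uxbp intww iibr vphj zsx ayy
Hunk 5: at line 7 remove [intww] add [csiic,sjnb] -> 13 lines: xgyqp hxgwb ylow sjlx dmoa rdpwc uxbp csiic sjnb iibr vphj zsx ayy
Final line count: 13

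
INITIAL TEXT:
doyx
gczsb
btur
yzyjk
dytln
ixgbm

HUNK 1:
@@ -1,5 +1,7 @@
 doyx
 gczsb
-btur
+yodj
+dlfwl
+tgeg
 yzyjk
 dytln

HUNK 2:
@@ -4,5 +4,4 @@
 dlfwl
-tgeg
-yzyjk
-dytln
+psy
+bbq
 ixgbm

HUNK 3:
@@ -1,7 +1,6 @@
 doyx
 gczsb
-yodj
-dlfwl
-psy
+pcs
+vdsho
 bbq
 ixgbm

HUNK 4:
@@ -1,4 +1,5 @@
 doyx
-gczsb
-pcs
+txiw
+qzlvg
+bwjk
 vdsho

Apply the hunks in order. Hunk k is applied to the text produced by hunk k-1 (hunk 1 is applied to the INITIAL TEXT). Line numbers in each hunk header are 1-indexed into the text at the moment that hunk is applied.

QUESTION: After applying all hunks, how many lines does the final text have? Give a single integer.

Hunk 1: at line 1 remove [btur] add [yodj,dlfwl,tgeg] -> 8 lines: doyx gczsb yodj dlfwl tgeg yzyjk dytln ixgbm
Hunk 2: at line 4 remove [tgeg,yzyjk,dytln] add [psy,bbq] -> 7 lines: doyx gczsb yodj dlfwl psy bbq ixgbm
Hunk 3: at line 1 remove [yodj,dlfwl,psy] add [pcs,vdsho] -> 6 lines: doyx gczsb pcs vdsho bbq ixgbm
Hunk 4: at line 1 remove [gczsb,pcs] add [txiw,qzlvg,bwjk] -> 7 lines: doyx txiw qzlvg bwjk vdsho bbq ixgbm
Final line count: 7

Answer: 7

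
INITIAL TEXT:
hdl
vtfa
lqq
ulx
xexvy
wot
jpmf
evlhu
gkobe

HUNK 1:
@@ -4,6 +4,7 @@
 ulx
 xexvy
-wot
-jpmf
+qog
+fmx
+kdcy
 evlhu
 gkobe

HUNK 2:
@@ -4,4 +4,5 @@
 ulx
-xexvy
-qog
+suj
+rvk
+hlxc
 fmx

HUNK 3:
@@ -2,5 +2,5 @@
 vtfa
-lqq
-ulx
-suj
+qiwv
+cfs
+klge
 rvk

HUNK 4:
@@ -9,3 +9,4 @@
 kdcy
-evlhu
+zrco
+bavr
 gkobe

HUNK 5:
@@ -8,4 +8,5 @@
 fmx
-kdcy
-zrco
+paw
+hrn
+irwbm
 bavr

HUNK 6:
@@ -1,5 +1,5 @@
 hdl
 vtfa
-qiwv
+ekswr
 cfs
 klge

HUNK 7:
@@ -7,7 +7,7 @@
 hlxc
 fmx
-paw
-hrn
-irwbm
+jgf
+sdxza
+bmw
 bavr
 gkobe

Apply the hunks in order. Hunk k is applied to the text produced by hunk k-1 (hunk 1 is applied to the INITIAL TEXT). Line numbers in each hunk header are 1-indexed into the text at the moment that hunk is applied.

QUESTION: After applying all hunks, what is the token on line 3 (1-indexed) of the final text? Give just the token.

Hunk 1: at line 4 remove [wot,jpmf] add [qog,fmx,kdcy] -> 10 lines: hdl vtfa lqq ulx xexvy qog fmx kdcy evlhu gkobe
Hunk 2: at line 4 remove [xexvy,qog] add [suj,rvk,hlxc] -> 11 lines: hdl vtfa lqq ulx suj rvk hlxc fmx kdcy evlhu gkobe
Hunk 3: at line 2 remove [lqq,ulx,suj] add [qiwv,cfs,klge] -> 11 lines: hdl vtfa qiwv cfs klge rvk hlxc fmx kdcy evlhu gkobe
Hunk 4: at line 9 remove [evlhu] add [zrco,bavr] -> 12 lines: hdl vtfa qiwv cfs klge rvk hlxc fmx kdcy zrco bavr gkobe
Hunk 5: at line 8 remove [kdcy,zrco] add [paw,hrn,irwbm] -> 13 lines: hdl vtfa qiwv cfs klge rvk hlxc fmx paw hrn irwbm bavr gkobe
Hunk 6: at line 1 remove [qiwv] add [ekswr] -> 13 lines: hdl vtfa ekswr cfs klge rvk hlxc fmx paw hrn irwbm bavr gkobe
Hunk 7: at line 7 remove [paw,hrn,irwbm] add [jgf,sdxza,bmw] -> 13 lines: hdl vtfa ekswr cfs klge rvk hlxc fmx jgf sdxza bmw bavr gkobe
Final line 3: ekswr

Answer: ekswr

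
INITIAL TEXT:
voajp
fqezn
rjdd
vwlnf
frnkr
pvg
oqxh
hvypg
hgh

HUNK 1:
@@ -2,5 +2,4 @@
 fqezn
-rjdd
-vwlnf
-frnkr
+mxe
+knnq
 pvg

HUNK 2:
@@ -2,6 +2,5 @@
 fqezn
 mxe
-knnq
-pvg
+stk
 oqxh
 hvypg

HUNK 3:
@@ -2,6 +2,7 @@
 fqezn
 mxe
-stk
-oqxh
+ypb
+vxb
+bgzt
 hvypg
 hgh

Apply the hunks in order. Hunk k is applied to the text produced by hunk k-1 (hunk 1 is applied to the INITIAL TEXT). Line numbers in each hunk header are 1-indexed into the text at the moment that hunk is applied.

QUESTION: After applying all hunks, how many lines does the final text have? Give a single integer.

Answer: 8

Derivation:
Hunk 1: at line 2 remove [rjdd,vwlnf,frnkr] add [mxe,knnq] -> 8 lines: voajp fqezn mxe knnq pvg oqxh hvypg hgh
Hunk 2: at line 2 remove [knnq,pvg] add [stk] -> 7 lines: voajp fqezn mxe stk oqxh hvypg hgh
Hunk 3: at line 2 remove [stk,oqxh] add [ypb,vxb,bgzt] -> 8 lines: voajp fqezn mxe ypb vxb bgzt hvypg hgh
Final line count: 8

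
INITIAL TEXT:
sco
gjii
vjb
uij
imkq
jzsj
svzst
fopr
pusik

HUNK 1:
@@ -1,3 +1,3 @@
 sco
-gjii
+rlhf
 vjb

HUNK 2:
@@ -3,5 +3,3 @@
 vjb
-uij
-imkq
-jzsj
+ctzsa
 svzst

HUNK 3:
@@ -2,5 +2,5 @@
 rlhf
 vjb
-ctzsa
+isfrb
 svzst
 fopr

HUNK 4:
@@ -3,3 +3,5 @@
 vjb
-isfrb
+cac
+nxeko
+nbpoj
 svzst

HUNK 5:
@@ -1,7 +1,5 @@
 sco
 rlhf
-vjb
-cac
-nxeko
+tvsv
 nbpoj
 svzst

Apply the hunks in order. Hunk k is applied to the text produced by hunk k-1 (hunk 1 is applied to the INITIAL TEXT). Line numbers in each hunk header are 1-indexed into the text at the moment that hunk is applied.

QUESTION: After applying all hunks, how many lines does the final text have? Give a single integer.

Hunk 1: at line 1 remove [gjii] add [rlhf] -> 9 lines: sco rlhf vjb uij imkq jzsj svzst fopr pusik
Hunk 2: at line 3 remove [uij,imkq,jzsj] add [ctzsa] -> 7 lines: sco rlhf vjb ctzsa svzst fopr pusik
Hunk 3: at line 2 remove [ctzsa] add [isfrb] -> 7 lines: sco rlhf vjb isfrb svzst fopr pusik
Hunk 4: at line 3 remove [isfrb] add [cac,nxeko,nbpoj] -> 9 lines: sco rlhf vjb cac nxeko nbpoj svzst fopr pusik
Hunk 5: at line 1 remove [vjb,cac,nxeko] add [tvsv] -> 7 lines: sco rlhf tvsv nbpoj svzst fopr pusik
Final line count: 7

Answer: 7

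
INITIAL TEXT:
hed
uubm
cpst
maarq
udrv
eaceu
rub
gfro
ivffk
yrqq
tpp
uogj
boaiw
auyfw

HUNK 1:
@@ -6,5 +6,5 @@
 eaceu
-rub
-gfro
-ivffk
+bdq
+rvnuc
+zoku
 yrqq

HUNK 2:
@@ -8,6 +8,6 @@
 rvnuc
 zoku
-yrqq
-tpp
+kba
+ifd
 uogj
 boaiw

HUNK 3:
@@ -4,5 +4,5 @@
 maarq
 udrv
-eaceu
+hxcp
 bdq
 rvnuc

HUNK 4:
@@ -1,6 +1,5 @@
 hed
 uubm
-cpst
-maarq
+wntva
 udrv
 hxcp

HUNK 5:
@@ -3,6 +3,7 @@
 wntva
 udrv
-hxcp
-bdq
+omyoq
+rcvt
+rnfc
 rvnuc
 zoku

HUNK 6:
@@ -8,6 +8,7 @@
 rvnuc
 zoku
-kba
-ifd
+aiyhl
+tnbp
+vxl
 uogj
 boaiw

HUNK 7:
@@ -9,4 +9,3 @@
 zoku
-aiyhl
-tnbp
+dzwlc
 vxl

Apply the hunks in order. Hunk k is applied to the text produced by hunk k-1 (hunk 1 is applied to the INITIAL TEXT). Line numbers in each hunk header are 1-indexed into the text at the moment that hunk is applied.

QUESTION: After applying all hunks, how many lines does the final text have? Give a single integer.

Answer: 14

Derivation:
Hunk 1: at line 6 remove [rub,gfro,ivffk] add [bdq,rvnuc,zoku] -> 14 lines: hed uubm cpst maarq udrv eaceu bdq rvnuc zoku yrqq tpp uogj boaiw auyfw
Hunk 2: at line 8 remove [yrqq,tpp] add [kba,ifd] -> 14 lines: hed uubm cpst maarq udrv eaceu bdq rvnuc zoku kba ifd uogj boaiw auyfw
Hunk 3: at line 4 remove [eaceu] add [hxcp] -> 14 lines: hed uubm cpst maarq udrv hxcp bdq rvnuc zoku kba ifd uogj boaiw auyfw
Hunk 4: at line 1 remove [cpst,maarq] add [wntva] -> 13 lines: hed uubm wntva udrv hxcp bdq rvnuc zoku kba ifd uogj boaiw auyfw
Hunk 5: at line 3 remove [hxcp,bdq] add [omyoq,rcvt,rnfc] -> 14 lines: hed uubm wntva udrv omyoq rcvt rnfc rvnuc zoku kba ifd uogj boaiw auyfw
Hunk 6: at line 8 remove [kba,ifd] add [aiyhl,tnbp,vxl] -> 15 lines: hed uubm wntva udrv omyoq rcvt rnfc rvnuc zoku aiyhl tnbp vxl uogj boaiw auyfw
Hunk 7: at line 9 remove [aiyhl,tnbp] add [dzwlc] -> 14 lines: hed uubm wntva udrv omyoq rcvt rnfc rvnuc zoku dzwlc vxl uogj boaiw auyfw
Final line count: 14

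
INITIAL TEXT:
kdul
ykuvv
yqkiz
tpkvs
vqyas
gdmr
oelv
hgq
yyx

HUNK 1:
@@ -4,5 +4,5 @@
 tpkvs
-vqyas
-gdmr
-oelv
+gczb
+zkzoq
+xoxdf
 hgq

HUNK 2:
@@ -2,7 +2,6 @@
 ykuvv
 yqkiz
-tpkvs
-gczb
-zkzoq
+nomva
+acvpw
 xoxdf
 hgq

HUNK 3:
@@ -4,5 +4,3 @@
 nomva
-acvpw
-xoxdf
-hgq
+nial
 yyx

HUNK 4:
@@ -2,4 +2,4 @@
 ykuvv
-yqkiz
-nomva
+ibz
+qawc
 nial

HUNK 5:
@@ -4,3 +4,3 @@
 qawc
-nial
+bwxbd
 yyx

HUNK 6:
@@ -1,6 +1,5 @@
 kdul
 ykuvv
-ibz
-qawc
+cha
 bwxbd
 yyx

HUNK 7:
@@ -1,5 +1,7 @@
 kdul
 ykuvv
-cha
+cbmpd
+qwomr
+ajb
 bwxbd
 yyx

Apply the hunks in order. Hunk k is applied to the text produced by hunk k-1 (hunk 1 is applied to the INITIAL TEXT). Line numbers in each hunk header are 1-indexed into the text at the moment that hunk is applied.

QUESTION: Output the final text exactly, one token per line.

Answer: kdul
ykuvv
cbmpd
qwomr
ajb
bwxbd
yyx

Derivation:
Hunk 1: at line 4 remove [vqyas,gdmr,oelv] add [gczb,zkzoq,xoxdf] -> 9 lines: kdul ykuvv yqkiz tpkvs gczb zkzoq xoxdf hgq yyx
Hunk 2: at line 2 remove [tpkvs,gczb,zkzoq] add [nomva,acvpw] -> 8 lines: kdul ykuvv yqkiz nomva acvpw xoxdf hgq yyx
Hunk 3: at line 4 remove [acvpw,xoxdf,hgq] add [nial] -> 6 lines: kdul ykuvv yqkiz nomva nial yyx
Hunk 4: at line 2 remove [yqkiz,nomva] add [ibz,qawc] -> 6 lines: kdul ykuvv ibz qawc nial yyx
Hunk 5: at line 4 remove [nial] add [bwxbd] -> 6 lines: kdul ykuvv ibz qawc bwxbd yyx
Hunk 6: at line 1 remove [ibz,qawc] add [cha] -> 5 lines: kdul ykuvv cha bwxbd yyx
Hunk 7: at line 1 remove [cha] add [cbmpd,qwomr,ajb] -> 7 lines: kdul ykuvv cbmpd qwomr ajb bwxbd yyx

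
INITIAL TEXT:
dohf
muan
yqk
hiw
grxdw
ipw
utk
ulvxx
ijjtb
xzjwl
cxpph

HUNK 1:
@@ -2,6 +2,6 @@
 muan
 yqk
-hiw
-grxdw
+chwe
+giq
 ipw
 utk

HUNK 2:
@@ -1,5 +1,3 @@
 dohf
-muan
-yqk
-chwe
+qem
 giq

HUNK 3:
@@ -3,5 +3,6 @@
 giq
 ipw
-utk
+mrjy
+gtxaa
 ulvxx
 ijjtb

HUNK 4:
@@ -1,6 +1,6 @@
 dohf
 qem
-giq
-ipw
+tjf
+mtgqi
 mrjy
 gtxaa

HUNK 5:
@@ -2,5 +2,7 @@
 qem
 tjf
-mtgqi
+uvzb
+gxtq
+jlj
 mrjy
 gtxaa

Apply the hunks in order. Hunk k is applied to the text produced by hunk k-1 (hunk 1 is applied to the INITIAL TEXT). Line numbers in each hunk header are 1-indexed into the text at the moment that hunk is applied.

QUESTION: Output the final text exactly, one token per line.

Hunk 1: at line 2 remove [hiw,grxdw] add [chwe,giq] -> 11 lines: dohf muan yqk chwe giq ipw utk ulvxx ijjtb xzjwl cxpph
Hunk 2: at line 1 remove [muan,yqk,chwe] add [qem] -> 9 lines: dohf qem giq ipw utk ulvxx ijjtb xzjwl cxpph
Hunk 3: at line 3 remove [utk] add [mrjy,gtxaa] -> 10 lines: dohf qem giq ipw mrjy gtxaa ulvxx ijjtb xzjwl cxpph
Hunk 4: at line 1 remove [giq,ipw] add [tjf,mtgqi] -> 10 lines: dohf qem tjf mtgqi mrjy gtxaa ulvxx ijjtb xzjwl cxpph
Hunk 5: at line 2 remove [mtgqi] add [uvzb,gxtq,jlj] -> 12 lines: dohf qem tjf uvzb gxtq jlj mrjy gtxaa ulvxx ijjtb xzjwl cxpph

Answer: dohf
qem
tjf
uvzb
gxtq
jlj
mrjy
gtxaa
ulvxx
ijjtb
xzjwl
cxpph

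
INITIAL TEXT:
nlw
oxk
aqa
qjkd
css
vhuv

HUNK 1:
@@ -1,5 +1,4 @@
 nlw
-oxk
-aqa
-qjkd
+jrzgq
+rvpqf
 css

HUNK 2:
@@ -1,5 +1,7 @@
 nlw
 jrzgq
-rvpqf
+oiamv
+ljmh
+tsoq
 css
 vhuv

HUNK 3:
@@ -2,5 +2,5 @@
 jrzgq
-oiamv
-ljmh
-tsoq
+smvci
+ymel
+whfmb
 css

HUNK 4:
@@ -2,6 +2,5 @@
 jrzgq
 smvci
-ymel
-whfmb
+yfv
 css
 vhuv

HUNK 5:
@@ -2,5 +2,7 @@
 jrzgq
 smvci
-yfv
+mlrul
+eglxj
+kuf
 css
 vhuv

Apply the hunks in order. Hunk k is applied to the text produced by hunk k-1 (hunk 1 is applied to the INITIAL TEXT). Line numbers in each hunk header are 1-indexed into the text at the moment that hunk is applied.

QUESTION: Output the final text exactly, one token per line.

Hunk 1: at line 1 remove [oxk,aqa,qjkd] add [jrzgq,rvpqf] -> 5 lines: nlw jrzgq rvpqf css vhuv
Hunk 2: at line 1 remove [rvpqf] add [oiamv,ljmh,tsoq] -> 7 lines: nlw jrzgq oiamv ljmh tsoq css vhuv
Hunk 3: at line 2 remove [oiamv,ljmh,tsoq] add [smvci,ymel,whfmb] -> 7 lines: nlw jrzgq smvci ymel whfmb css vhuv
Hunk 4: at line 2 remove [ymel,whfmb] add [yfv] -> 6 lines: nlw jrzgq smvci yfv css vhuv
Hunk 5: at line 2 remove [yfv] add [mlrul,eglxj,kuf] -> 8 lines: nlw jrzgq smvci mlrul eglxj kuf css vhuv

Answer: nlw
jrzgq
smvci
mlrul
eglxj
kuf
css
vhuv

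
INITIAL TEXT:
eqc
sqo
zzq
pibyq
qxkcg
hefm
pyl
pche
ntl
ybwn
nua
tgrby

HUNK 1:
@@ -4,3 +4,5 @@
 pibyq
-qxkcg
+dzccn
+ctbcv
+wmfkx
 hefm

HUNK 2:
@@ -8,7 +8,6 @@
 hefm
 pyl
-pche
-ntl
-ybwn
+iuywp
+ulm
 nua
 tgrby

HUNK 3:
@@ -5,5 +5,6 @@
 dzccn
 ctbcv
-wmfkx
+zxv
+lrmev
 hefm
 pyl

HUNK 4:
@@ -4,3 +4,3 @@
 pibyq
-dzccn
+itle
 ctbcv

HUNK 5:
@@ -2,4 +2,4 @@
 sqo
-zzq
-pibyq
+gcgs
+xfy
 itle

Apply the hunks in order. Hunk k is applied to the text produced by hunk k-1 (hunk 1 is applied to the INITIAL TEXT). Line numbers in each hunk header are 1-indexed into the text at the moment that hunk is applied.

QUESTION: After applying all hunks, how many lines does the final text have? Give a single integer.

Hunk 1: at line 4 remove [qxkcg] add [dzccn,ctbcv,wmfkx] -> 14 lines: eqc sqo zzq pibyq dzccn ctbcv wmfkx hefm pyl pche ntl ybwn nua tgrby
Hunk 2: at line 8 remove [pche,ntl,ybwn] add [iuywp,ulm] -> 13 lines: eqc sqo zzq pibyq dzccn ctbcv wmfkx hefm pyl iuywp ulm nua tgrby
Hunk 3: at line 5 remove [wmfkx] add [zxv,lrmev] -> 14 lines: eqc sqo zzq pibyq dzccn ctbcv zxv lrmev hefm pyl iuywp ulm nua tgrby
Hunk 4: at line 4 remove [dzccn] add [itle] -> 14 lines: eqc sqo zzq pibyq itle ctbcv zxv lrmev hefm pyl iuywp ulm nua tgrby
Hunk 5: at line 2 remove [zzq,pibyq] add [gcgs,xfy] -> 14 lines: eqc sqo gcgs xfy itle ctbcv zxv lrmev hefm pyl iuywp ulm nua tgrby
Final line count: 14

Answer: 14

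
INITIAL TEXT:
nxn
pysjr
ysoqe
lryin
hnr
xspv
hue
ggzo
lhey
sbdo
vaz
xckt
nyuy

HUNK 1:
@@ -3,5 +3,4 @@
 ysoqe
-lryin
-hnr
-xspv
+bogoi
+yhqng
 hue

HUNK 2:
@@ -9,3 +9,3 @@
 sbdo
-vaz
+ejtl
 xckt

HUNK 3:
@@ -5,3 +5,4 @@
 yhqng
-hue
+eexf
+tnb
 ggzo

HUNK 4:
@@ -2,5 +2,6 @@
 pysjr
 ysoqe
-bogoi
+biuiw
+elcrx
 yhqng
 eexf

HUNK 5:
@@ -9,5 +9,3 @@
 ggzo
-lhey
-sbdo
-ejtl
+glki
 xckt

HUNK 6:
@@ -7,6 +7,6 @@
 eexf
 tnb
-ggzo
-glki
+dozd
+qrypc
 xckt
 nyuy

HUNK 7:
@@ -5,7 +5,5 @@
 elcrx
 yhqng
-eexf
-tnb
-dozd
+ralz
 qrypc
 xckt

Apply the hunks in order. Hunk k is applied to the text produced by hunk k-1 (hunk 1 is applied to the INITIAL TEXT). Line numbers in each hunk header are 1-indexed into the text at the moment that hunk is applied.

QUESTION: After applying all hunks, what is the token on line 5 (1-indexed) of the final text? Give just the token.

Hunk 1: at line 3 remove [lryin,hnr,xspv] add [bogoi,yhqng] -> 12 lines: nxn pysjr ysoqe bogoi yhqng hue ggzo lhey sbdo vaz xckt nyuy
Hunk 2: at line 9 remove [vaz] add [ejtl] -> 12 lines: nxn pysjr ysoqe bogoi yhqng hue ggzo lhey sbdo ejtl xckt nyuy
Hunk 3: at line 5 remove [hue] add [eexf,tnb] -> 13 lines: nxn pysjr ysoqe bogoi yhqng eexf tnb ggzo lhey sbdo ejtl xckt nyuy
Hunk 4: at line 2 remove [bogoi] add [biuiw,elcrx] -> 14 lines: nxn pysjr ysoqe biuiw elcrx yhqng eexf tnb ggzo lhey sbdo ejtl xckt nyuy
Hunk 5: at line 9 remove [lhey,sbdo,ejtl] add [glki] -> 12 lines: nxn pysjr ysoqe biuiw elcrx yhqng eexf tnb ggzo glki xckt nyuy
Hunk 6: at line 7 remove [ggzo,glki] add [dozd,qrypc] -> 12 lines: nxn pysjr ysoqe biuiw elcrx yhqng eexf tnb dozd qrypc xckt nyuy
Hunk 7: at line 5 remove [eexf,tnb,dozd] add [ralz] -> 10 lines: nxn pysjr ysoqe biuiw elcrx yhqng ralz qrypc xckt nyuy
Final line 5: elcrx

Answer: elcrx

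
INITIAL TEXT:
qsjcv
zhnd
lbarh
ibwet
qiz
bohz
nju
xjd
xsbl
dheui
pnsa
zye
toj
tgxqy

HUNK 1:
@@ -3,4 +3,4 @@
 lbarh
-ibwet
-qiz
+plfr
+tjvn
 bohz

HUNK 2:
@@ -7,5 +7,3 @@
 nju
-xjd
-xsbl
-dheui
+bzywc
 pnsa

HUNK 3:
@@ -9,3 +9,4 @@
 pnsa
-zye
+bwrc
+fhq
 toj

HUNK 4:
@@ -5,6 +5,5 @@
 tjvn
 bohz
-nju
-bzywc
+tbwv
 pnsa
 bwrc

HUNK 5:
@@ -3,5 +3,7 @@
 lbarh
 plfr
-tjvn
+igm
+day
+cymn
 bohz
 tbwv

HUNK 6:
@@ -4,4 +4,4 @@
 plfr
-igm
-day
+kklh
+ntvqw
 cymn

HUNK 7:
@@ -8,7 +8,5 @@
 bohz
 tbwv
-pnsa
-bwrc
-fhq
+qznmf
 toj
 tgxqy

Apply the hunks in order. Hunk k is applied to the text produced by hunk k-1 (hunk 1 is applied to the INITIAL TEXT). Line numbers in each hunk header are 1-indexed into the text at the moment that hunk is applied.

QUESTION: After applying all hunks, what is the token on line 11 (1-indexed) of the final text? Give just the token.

Hunk 1: at line 3 remove [ibwet,qiz] add [plfr,tjvn] -> 14 lines: qsjcv zhnd lbarh plfr tjvn bohz nju xjd xsbl dheui pnsa zye toj tgxqy
Hunk 2: at line 7 remove [xjd,xsbl,dheui] add [bzywc] -> 12 lines: qsjcv zhnd lbarh plfr tjvn bohz nju bzywc pnsa zye toj tgxqy
Hunk 3: at line 9 remove [zye] add [bwrc,fhq] -> 13 lines: qsjcv zhnd lbarh plfr tjvn bohz nju bzywc pnsa bwrc fhq toj tgxqy
Hunk 4: at line 5 remove [nju,bzywc] add [tbwv] -> 12 lines: qsjcv zhnd lbarh plfr tjvn bohz tbwv pnsa bwrc fhq toj tgxqy
Hunk 5: at line 3 remove [tjvn] add [igm,day,cymn] -> 14 lines: qsjcv zhnd lbarh plfr igm day cymn bohz tbwv pnsa bwrc fhq toj tgxqy
Hunk 6: at line 4 remove [igm,day] add [kklh,ntvqw] -> 14 lines: qsjcv zhnd lbarh plfr kklh ntvqw cymn bohz tbwv pnsa bwrc fhq toj tgxqy
Hunk 7: at line 8 remove [pnsa,bwrc,fhq] add [qznmf] -> 12 lines: qsjcv zhnd lbarh plfr kklh ntvqw cymn bohz tbwv qznmf toj tgxqy
Final line 11: toj

Answer: toj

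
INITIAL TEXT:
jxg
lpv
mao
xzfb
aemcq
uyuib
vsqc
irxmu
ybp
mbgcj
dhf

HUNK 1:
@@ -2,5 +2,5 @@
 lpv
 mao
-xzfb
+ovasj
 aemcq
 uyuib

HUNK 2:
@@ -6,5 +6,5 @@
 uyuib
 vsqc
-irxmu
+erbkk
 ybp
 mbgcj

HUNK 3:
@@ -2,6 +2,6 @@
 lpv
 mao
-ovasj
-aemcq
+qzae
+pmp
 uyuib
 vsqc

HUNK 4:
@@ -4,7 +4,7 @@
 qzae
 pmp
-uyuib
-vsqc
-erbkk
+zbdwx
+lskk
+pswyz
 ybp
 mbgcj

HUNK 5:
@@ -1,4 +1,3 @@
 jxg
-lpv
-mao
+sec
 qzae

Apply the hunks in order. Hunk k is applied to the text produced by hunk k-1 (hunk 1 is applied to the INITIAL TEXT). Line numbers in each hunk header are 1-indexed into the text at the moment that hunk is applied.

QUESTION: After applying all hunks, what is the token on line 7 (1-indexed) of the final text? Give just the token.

Hunk 1: at line 2 remove [xzfb] add [ovasj] -> 11 lines: jxg lpv mao ovasj aemcq uyuib vsqc irxmu ybp mbgcj dhf
Hunk 2: at line 6 remove [irxmu] add [erbkk] -> 11 lines: jxg lpv mao ovasj aemcq uyuib vsqc erbkk ybp mbgcj dhf
Hunk 3: at line 2 remove [ovasj,aemcq] add [qzae,pmp] -> 11 lines: jxg lpv mao qzae pmp uyuib vsqc erbkk ybp mbgcj dhf
Hunk 4: at line 4 remove [uyuib,vsqc,erbkk] add [zbdwx,lskk,pswyz] -> 11 lines: jxg lpv mao qzae pmp zbdwx lskk pswyz ybp mbgcj dhf
Hunk 5: at line 1 remove [lpv,mao] add [sec] -> 10 lines: jxg sec qzae pmp zbdwx lskk pswyz ybp mbgcj dhf
Final line 7: pswyz

Answer: pswyz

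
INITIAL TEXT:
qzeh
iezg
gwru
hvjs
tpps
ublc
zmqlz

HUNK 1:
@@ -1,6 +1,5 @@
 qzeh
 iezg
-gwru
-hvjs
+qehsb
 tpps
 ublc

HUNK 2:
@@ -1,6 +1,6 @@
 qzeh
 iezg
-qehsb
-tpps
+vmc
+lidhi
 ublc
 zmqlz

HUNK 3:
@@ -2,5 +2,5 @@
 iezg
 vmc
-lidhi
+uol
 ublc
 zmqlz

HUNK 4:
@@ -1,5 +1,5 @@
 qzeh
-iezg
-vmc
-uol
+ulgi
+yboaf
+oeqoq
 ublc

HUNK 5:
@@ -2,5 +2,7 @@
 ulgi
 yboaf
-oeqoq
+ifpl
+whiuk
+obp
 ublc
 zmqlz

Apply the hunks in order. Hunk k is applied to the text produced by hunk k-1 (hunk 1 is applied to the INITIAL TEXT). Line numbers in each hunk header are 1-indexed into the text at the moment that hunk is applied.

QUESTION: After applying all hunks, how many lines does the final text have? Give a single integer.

Hunk 1: at line 1 remove [gwru,hvjs] add [qehsb] -> 6 lines: qzeh iezg qehsb tpps ublc zmqlz
Hunk 2: at line 1 remove [qehsb,tpps] add [vmc,lidhi] -> 6 lines: qzeh iezg vmc lidhi ublc zmqlz
Hunk 3: at line 2 remove [lidhi] add [uol] -> 6 lines: qzeh iezg vmc uol ublc zmqlz
Hunk 4: at line 1 remove [iezg,vmc,uol] add [ulgi,yboaf,oeqoq] -> 6 lines: qzeh ulgi yboaf oeqoq ublc zmqlz
Hunk 5: at line 2 remove [oeqoq] add [ifpl,whiuk,obp] -> 8 lines: qzeh ulgi yboaf ifpl whiuk obp ublc zmqlz
Final line count: 8

Answer: 8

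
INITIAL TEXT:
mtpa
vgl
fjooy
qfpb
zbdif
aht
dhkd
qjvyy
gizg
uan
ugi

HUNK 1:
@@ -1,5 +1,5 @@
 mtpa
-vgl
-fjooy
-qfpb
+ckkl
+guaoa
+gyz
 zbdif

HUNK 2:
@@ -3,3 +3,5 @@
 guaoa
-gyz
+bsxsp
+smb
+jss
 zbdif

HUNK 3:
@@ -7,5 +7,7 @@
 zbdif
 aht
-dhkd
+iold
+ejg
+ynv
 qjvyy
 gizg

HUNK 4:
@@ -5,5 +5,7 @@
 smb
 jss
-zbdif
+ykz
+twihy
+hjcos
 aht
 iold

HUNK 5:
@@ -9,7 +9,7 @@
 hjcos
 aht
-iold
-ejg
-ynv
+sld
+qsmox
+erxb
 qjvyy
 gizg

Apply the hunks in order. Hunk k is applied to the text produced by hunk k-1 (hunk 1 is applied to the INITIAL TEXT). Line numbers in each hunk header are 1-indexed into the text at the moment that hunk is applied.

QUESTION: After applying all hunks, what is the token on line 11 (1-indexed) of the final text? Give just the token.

Answer: sld

Derivation:
Hunk 1: at line 1 remove [vgl,fjooy,qfpb] add [ckkl,guaoa,gyz] -> 11 lines: mtpa ckkl guaoa gyz zbdif aht dhkd qjvyy gizg uan ugi
Hunk 2: at line 3 remove [gyz] add [bsxsp,smb,jss] -> 13 lines: mtpa ckkl guaoa bsxsp smb jss zbdif aht dhkd qjvyy gizg uan ugi
Hunk 3: at line 7 remove [dhkd] add [iold,ejg,ynv] -> 15 lines: mtpa ckkl guaoa bsxsp smb jss zbdif aht iold ejg ynv qjvyy gizg uan ugi
Hunk 4: at line 5 remove [zbdif] add [ykz,twihy,hjcos] -> 17 lines: mtpa ckkl guaoa bsxsp smb jss ykz twihy hjcos aht iold ejg ynv qjvyy gizg uan ugi
Hunk 5: at line 9 remove [iold,ejg,ynv] add [sld,qsmox,erxb] -> 17 lines: mtpa ckkl guaoa bsxsp smb jss ykz twihy hjcos aht sld qsmox erxb qjvyy gizg uan ugi
Final line 11: sld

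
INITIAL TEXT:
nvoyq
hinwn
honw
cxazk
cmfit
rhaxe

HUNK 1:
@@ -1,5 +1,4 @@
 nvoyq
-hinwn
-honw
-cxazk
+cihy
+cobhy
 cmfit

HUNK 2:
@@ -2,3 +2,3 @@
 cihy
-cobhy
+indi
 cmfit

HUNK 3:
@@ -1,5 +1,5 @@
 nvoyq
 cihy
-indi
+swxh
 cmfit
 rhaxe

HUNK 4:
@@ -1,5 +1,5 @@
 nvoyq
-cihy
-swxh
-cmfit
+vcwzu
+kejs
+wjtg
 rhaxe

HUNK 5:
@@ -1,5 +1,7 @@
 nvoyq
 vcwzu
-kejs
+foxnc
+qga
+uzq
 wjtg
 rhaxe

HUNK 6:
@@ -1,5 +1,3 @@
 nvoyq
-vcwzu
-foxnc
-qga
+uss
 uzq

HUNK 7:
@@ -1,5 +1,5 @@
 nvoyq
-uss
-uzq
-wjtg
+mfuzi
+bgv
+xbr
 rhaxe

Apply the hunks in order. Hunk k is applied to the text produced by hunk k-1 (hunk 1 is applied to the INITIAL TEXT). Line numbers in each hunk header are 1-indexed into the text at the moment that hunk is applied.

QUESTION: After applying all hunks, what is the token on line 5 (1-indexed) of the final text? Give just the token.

Answer: rhaxe

Derivation:
Hunk 1: at line 1 remove [hinwn,honw,cxazk] add [cihy,cobhy] -> 5 lines: nvoyq cihy cobhy cmfit rhaxe
Hunk 2: at line 2 remove [cobhy] add [indi] -> 5 lines: nvoyq cihy indi cmfit rhaxe
Hunk 3: at line 1 remove [indi] add [swxh] -> 5 lines: nvoyq cihy swxh cmfit rhaxe
Hunk 4: at line 1 remove [cihy,swxh,cmfit] add [vcwzu,kejs,wjtg] -> 5 lines: nvoyq vcwzu kejs wjtg rhaxe
Hunk 5: at line 1 remove [kejs] add [foxnc,qga,uzq] -> 7 lines: nvoyq vcwzu foxnc qga uzq wjtg rhaxe
Hunk 6: at line 1 remove [vcwzu,foxnc,qga] add [uss] -> 5 lines: nvoyq uss uzq wjtg rhaxe
Hunk 7: at line 1 remove [uss,uzq,wjtg] add [mfuzi,bgv,xbr] -> 5 lines: nvoyq mfuzi bgv xbr rhaxe
Final line 5: rhaxe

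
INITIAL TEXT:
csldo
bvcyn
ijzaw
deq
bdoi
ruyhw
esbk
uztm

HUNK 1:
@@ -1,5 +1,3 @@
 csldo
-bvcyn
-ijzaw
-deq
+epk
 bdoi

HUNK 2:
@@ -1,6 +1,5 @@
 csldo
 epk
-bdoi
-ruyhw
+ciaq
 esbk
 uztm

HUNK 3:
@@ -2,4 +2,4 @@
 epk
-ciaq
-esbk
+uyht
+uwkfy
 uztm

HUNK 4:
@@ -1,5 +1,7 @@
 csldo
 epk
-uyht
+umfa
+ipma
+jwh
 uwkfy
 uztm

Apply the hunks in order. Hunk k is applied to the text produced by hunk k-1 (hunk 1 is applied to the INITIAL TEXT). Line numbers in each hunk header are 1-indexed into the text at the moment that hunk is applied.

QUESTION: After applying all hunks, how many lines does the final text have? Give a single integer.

Hunk 1: at line 1 remove [bvcyn,ijzaw,deq] add [epk] -> 6 lines: csldo epk bdoi ruyhw esbk uztm
Hunk 2: at line 1 remove [bdoi,ruyhw] add [ciaq] -> 5 lines: csldo epk ciaq esbk uztm
Hunk 3: at line 2 remove [ciaq,esbk] add [uyht,uwkfy] -> 5 lines: csldo epk uyht uwkfy uztm
Hunk 4: at line 1 remove [uyht] add [umfa,ipma,jwh] -> 7 lines: csldo epk umfa ipma jwh uwkfy uztm
Final line count: 7

Answer: 7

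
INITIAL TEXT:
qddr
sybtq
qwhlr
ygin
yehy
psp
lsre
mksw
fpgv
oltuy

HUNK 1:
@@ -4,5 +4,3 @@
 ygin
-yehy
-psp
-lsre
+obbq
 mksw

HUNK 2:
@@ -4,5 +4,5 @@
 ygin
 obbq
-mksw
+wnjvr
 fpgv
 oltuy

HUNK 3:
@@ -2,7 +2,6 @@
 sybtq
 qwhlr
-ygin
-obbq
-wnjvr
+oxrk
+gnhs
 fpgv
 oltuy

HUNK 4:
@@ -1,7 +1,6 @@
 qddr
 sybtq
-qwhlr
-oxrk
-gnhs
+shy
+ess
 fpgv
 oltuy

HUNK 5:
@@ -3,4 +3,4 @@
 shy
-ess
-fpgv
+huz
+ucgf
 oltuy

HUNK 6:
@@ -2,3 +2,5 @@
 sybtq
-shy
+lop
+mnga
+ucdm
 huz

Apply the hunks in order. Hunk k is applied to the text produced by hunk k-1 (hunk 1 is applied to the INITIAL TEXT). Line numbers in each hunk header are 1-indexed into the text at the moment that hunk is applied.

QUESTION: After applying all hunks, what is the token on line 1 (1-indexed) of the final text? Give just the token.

Answer: qddr

Derivation:
Hunk 1: at line 4 remove [yehy,psp,lsre] add [obbq] -> 8 lines: qddr sybtq qwhlr ygin obbq mksw fpgv oltuy
Hunk 2: at line 4 remove [mksw] add [wnjvr] -> 8 lines: qddr sybtq qwhlr ygin obbq wnjvr fpgv oltuy
Hunk 3: at line 2 remove [ygin,obbq,wnjvr] add [oxrk,gnhs] -> 7 lines: qddr sybtq qwhlr oxrk gnhs fpgv oltuy
Hunk 4: at line 1 remove [qwhlr,oxrk,gnhs] add [shy,ess] -> 6 lines: qddr sybtq shy ess fpgv oltuy
Hunk 5: at line 3 remove [ess,fpgv] add [huz,ucgf] -> 6 lines: qddr sybtq shy huz ucgf oltuy
Hunk 6: at line 2 remove [shy] add [lop,mnga,ucdm] -> 8 lines: qddr sybtq lop mnga ucdm huz ucgf oltuy
Final line 1: qddr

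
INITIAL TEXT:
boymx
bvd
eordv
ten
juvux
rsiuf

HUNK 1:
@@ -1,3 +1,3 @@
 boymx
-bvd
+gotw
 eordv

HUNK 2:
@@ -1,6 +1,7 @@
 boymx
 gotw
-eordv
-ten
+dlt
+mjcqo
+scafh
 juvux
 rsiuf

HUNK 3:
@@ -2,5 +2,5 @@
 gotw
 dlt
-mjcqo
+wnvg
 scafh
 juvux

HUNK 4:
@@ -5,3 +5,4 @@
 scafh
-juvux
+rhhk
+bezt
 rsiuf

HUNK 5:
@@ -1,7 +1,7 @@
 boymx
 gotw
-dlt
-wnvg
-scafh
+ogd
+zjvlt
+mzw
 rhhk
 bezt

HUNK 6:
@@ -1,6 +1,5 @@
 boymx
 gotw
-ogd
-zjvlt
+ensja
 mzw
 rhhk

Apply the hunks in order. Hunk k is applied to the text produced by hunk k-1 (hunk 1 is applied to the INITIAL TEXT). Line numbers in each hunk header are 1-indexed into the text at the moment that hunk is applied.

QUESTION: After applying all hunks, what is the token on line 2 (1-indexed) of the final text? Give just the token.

Hunk 1: at line 1 remove [bvd] add [gotw] -> 6 lines: boymx gotw eordv ten juvux rsiuf
Hunk 2: at line 1 remove [eordv,ten] add [dlt,mjcqo,scafh] -> 7 lines: boymx gotw dlt mjcqo scafh juvux rsiuf
Hunk 3: at line 2 remove [mjcqo] add [wnvg] -> 7 lines: boymx gotw dlt wnvg scafh juvux rsiuf
Hunk 4: at line 5 remove [juvux] add [rhhk,bezt] -> 8 lines: boymx gotw dlt wnvg scafh rhhk bezt rsiuf
Hunk 5: at line 1 remove [dlt,wnvg,scafh] add [ogd,zjvlt,mzw] -> 8 lines: boymx gotw ogd zjvlt mzw rhhk bezt rsiuf
Hunk 6: at line 1 remove [ogd,zjvlt] add [ensja] -> 7 lines: boymx gotw ensja mzw rhhk bezt rsiuf
Final line 2: gotw

Answer: gotw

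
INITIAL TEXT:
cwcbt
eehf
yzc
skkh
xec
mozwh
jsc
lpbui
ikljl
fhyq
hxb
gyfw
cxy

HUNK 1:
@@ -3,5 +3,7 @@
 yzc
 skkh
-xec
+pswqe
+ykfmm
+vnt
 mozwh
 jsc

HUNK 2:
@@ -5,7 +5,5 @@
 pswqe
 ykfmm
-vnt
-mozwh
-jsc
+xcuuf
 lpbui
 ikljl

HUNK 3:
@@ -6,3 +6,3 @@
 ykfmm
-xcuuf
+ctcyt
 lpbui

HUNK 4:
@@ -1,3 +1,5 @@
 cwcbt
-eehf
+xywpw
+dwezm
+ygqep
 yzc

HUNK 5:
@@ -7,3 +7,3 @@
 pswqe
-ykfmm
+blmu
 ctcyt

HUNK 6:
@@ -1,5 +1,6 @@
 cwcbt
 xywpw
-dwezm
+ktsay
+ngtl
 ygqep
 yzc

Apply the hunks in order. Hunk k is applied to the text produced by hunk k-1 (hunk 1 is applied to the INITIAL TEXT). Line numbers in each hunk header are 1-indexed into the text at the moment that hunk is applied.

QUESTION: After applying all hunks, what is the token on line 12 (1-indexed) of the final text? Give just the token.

Answer: ikljl

Derivation:
Hunk 1: at line 3 remove [xec] add [pswqe,ykfmm,vnt] -> 15 lines: cwcbt eehf yzc skkh pswqe ykfmm vnt mozwh jsc lpbui ikljl fhyq hxb gyfw cxy
Hunk 2: at line 5 remove [vnt,mozwh,jsc] add [xcuuf] -> 13 lines: cwcbt eehf yzc skkh pswqe ykfmm xcuuf lpbui ikljl fhyq hxb gyfw cxy
Hunk 3: at line 6 remove [xcuuf] add [ctcyt] -> 13 lines: cwcbt eehf yzc skkh pswqe ykfmm ctcyt lpbui ikljl fhyq hxb gyfw cxy
Hunk 4: at line 1 remove [eehf] add [xywpw,dwezm,ygqep] -> 15 lines: cwcbt xywpw dwezm ygqep yzc skkh pswqe ykfmm ctcyt lpbui ikljl fhyq hxb gyfw cxy
Hunk 5: at line 7 remove [ykfmm] add [blmu] -> 15 lines: cwcbt xywpw dwezm ygqep yzc skkh pswqe blmu ctcyt lpbui ikljl fhyq hxb gyfw cxy
Hunk 6: at line 1 remove [dwezm] add [ktsay,ngtl] -> 16 lines: cwcbt xywpw ktsay ngtl ygqep yzc skkh pswqe blmu ctcyt lpbui ikljl fhyq hxb gyfw cxy
Final line 12: ikljl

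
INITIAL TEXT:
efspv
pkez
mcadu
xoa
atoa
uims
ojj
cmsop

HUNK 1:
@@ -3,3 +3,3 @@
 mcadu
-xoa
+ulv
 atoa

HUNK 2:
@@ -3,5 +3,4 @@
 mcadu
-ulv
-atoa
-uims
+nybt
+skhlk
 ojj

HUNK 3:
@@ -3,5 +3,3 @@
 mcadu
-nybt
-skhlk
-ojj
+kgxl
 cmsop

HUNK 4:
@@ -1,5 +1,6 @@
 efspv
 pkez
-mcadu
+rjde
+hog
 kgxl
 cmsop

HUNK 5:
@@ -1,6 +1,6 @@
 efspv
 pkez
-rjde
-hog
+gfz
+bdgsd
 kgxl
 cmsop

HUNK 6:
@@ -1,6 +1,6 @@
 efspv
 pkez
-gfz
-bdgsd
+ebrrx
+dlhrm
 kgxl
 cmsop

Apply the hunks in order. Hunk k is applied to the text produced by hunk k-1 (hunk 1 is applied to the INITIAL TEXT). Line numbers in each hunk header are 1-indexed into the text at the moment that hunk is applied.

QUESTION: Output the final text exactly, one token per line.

Answer: efspv
pkez
ebrrx
dlhrm
kgxl
cmsop

Derivation:
Hunk 1: at line 3 remove [xoa] add [ulv] -> 8 lines: efspv pkez mcadu ulv atoa uims ojj cmsop
Hunk 2: at line 3 remove [ulv,atoa,uims] add [nybt,skhlk] -> 7 lines: efspv pkez mcadu nybt skhlk ojj cmsop
Hunk 3: at line 3 remove [nybt,skhlk,ojj] add [kgxl] -> 5 lines: efspv pkez mcadu kgxl cmsop
Hunk 4: at line 1 remove [mcadu] add [rjde,hog] -> 6 lines: efspv pkez rjde hog kgxl cmsop
Hunk 5: at line 1 remove [rjde,hog] add [gfz,bdgsd] -> 6 lines: efspv pkez gfz bdgsd kgxl cmsop
Hunk 6: at line 1 remove [gfz,bdgsd] add [ebrrx,dlhrm] -> 6 lines: efspv pkez ebrrx dlhrm kgxl cmsop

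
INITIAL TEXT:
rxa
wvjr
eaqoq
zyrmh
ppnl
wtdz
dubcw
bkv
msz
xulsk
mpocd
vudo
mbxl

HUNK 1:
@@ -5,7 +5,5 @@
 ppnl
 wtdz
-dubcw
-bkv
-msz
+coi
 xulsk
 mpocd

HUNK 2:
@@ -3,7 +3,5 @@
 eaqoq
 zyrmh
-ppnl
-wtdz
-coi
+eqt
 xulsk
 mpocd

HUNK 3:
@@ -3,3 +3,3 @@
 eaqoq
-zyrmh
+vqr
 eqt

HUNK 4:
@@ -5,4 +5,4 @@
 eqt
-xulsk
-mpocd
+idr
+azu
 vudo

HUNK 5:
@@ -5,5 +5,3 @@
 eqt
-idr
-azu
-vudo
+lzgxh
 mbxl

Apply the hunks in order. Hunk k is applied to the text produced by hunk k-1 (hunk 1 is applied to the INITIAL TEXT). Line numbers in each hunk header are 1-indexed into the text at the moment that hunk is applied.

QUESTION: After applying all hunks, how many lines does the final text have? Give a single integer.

Hunk 1: at line 5 remove [dubcw,bkv,msz] add [coi] -> 11 lines: rxa wvjr eaqoq zyrmh ppnl wtdz coi xulsk mpocd vudo mbxl
Hunk 2: at line 3 remove [ppnl,wtdz,coi] add [eqt] -> 9 lines: rxa wvjr eaqoq zyrmh eqt xulsk mpocd vudo mbxl
Hunk 3: at line 3 remove [zyrmh] add [vqr] -> 9 lines: rxa wvjr eaqoq vqr eqt xulsk mpocd vudo mbxl
Hunk 4: at line 5 remove [xulsk,mpocd] add [idr,azu] -> 9 lines: rxa wvjr eaqoq vqr eqt idr azu vudo mbxl
Hunk 5: at line 5 remove [idr,azu,vudo] add [lzgxh] -> 7 lines: rxa wvjr eaqoq vqr eqt lzgxh mbxl
Final line count: 7

Answer: 7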